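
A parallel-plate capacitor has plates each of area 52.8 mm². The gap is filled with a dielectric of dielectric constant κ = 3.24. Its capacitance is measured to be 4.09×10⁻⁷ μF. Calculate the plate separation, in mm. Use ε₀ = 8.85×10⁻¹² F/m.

A = 52.8 mm² = 5.28×10⁻⁵ m².
d = κε₀A/C = 3.24 × 8.85×10⁻¹² × 5.28×10⁻⁵ / 4.09×10⁻¹³ = 3.70×10⁻³ m.

d ≈ 3.70 mm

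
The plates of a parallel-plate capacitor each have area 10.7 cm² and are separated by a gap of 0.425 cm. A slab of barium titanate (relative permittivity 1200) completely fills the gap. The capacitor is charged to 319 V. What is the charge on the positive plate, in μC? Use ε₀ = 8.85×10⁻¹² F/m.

0.853 μC

A = 10.7 cm² = 1.07×10⁻³ m².
C = κε₀A/d = 1200 × 8.85×10⁻¹² × 1.07×10⁻³ / 4.25×10⁻³ = 2.67×10⁻⁹ F.
Q = CV = 2.67×10⁻⁹ × 319 = 8.53×10⁻⁷ C.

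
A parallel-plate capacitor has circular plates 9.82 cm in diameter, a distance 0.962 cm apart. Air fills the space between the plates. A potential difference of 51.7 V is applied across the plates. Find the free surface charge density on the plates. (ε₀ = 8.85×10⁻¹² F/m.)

σ ≈ 47.6 nC/m²

A = π(9.82/2 cm)² = 7.57×10⁻³ m².
C = ε₀A/d = 8.85×10⁻¹² × 7.57×10⁻³ / 9.62×10⁻³ = 6.97×10⁻¹² F.
σ = Q/A = CV/A = 6.97×10⁻¹² × 51.7 / 7.57×10⁻³ = 4.76×10⁻⁸ C/m².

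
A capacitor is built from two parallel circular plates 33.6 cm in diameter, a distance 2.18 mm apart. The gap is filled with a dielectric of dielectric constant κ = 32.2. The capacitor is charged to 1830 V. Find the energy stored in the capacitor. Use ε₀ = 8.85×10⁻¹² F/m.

A = π(33.6/2 cm)² = 8.87×10⁻² m².
C = κε₀A/d = 32.2 × 8.85×10⁻¹² × 8.87×10⁻² / 2.18×10⁻³ = 1.16×10⁻⁸ F.
U = ½CV² = ½ × 1.16×10⁻⁸ × (1830)² = 1.94×10⁻² J.

U ≈ 19.4 mJ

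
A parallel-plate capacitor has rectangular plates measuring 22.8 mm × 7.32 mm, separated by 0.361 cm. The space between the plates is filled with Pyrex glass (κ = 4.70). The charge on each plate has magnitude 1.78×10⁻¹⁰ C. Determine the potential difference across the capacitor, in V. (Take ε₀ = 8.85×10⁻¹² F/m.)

A = 22.8 × 7.32 mm² = 1.67×10⁻⁴ m².
C = κε₀A/d = 4.70 × 8.85×10⁻¹² × 1.67×10⁻⁴ / 3.61×10⁻³ = 1.92×10⁻¹² F.
V = Q/C = 1.78×10⁻¹⁰ / 1.92×10⁻¹² = 92.6 V.

V ≈ 92.6 V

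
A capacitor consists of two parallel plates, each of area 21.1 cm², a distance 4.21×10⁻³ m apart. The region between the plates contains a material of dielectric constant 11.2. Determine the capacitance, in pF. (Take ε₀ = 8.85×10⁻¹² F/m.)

A = 21.1 cm² = 2.11×10⁻³ m².
C = κε₀A/d = 11.2 × 8.85×10⁻¹² × 2.11×10⁻³ / 4.21×10⁻³ = 4.97×10⁻¹¹ F.

C ≈ 49.7 pF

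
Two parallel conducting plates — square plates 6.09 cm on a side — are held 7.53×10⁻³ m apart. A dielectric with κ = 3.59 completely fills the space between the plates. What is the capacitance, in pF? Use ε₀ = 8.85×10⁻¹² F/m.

A = (6.09 cm)² = 3.71×10⁻³ m².
C = κε₀A/d = 3.59 × 8.85×10⁻¹² × 3.71×10⁻³ / 7.53×10⁻³ = 1.56×10⁻¹¹ F.

15.6 pF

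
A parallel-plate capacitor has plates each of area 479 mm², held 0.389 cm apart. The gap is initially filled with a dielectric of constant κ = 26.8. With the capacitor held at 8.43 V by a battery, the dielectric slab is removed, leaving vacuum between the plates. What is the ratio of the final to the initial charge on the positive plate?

Q₂/Q₁ ≈ 0.0373

Battery connected ⇒ V is held fixed.
C₂ = 0.0373 C₁ and Q = CV, so Q₂/Q₁ = C₂/C₁ = 0.0373.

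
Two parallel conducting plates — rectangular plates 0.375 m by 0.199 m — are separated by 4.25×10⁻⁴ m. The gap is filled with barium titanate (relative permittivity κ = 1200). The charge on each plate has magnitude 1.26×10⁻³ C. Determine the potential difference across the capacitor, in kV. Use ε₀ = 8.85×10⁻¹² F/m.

V ≈ 0.676 kV

A = 0.375 × 0.199 m² = 7.46×10⁻² m².
C = κε₀A/d = 1200 × 8.85×10⁻¹² × 7.46×10⁻² / 4.25×10⁻⁴ = 1.86×10⁻⁶ F.
V = Q/C = 1.26×10⁻³ / 1.86×10⁻⁶ = 6.76×10² V.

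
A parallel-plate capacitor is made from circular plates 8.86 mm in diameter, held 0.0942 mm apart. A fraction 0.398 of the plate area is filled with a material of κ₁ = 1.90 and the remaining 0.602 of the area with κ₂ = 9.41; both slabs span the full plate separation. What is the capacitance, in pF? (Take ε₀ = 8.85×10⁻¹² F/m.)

A = π(8.86/2 mm)² = 6.17×10⁻⁵ m².
Side-by-side slabs ⇒ two capacitors in parallel, each spanning the full gap.
C₁ = κ₁ε₀A₁/d = 1.90 × 8.85×10⁻¹² × 2.45×10⁻⁵ / 9.42×10⁻⁵ = 4.38×10⁻¹² F.
C₂ = κ₂ε₀A₂/d = 9.41 × 8.85×10⁻¹² × 3.71×10⁻⁵ / 9.42×10⁻⁵ = 3.28×10⁻¹¹ F.
C = C₁ + C₂ = 3.72×10⁻¹¹ F.

C ≈ 37.2 pF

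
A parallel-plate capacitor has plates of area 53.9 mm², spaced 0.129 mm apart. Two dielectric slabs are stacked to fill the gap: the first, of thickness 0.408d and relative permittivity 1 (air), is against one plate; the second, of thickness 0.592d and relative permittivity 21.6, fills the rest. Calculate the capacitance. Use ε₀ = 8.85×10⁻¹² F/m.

A = 53.9 mm² = 5.39×10⁻⁵ m².
Stacked slabs ⇒ two capacitors in series, each with the full plate area.
C₁ = κ₁ε₀A/d₁ = 1.00 × 8.85×10⁻¹² × 5.39×10⁻⁵ / 5.26×10⁻⁵ = 9.06×10⁻¹² F.
C₂ = κ₂ε₀A/d₂ = 21.6 × 8.85×10⁻¹² × 5.39×10⁻⁵ / 7.64×10⁻⁵ = 1.35×10⁻¹⁰ F.
C = (1/C₁ + 1/C₂)⁻¹ = 8.49×10⁻¹² F.

8.49 pF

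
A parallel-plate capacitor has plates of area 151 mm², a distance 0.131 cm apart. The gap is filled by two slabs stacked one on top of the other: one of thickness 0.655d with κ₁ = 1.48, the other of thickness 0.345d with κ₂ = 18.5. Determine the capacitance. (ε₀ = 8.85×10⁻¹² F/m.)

A = 151 mm² = 1.51×10⁻⁴ m².
Stacked slabs ⇒ two capacitors in series, each with the full plate area.
C₁ = κ₁ε₀A/d₁ = 1.48 × 8.85×10⁻¹² × 1.51×10⁻⁴ / 8.58×10⁻⁴ = 2.30×10⁻¹² F.
C₂ = κ₂ε₀A/d₂ = 18.5 × 8.85×10⁻¹² × 1.51×10⁻⁴ / 4.52×10⁻⁴ = 5.47×10⁻¹¹ F.
C = (1/C₁ + 1/C₂)⁻¹ = 2.21×10⁻¹² F.

C ≈ 2.21 pF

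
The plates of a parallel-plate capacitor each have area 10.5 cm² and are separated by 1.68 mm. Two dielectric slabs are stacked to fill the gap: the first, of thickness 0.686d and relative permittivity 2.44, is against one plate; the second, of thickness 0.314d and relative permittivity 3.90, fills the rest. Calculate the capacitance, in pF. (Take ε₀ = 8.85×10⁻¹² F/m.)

A = 10.5 cm² = 1.05×10⁻³ m².
Stacked slabs ⇒ two capacitors in series, each with the full plate area.
C₁ = κ₁ε₀A/d₁ = 2.44 × 8.85×10⁻¹² × 1.05×10⁻³ / 1.15×10⁻³ = 1.97×10⁻¹¹ F.
C₂ = κ₂ε₀A/d₂ = 3.90 × 8.85×10⁻¹² × 1.05×10⁻³ / 5.28×10⁻⁴ = 6.87×10⁻¹¹ F.
C = (1/C₁ + 1/C₂)⁻¹ = 1.53×10⁻¹¹ F.

C ≈ 15.3 pF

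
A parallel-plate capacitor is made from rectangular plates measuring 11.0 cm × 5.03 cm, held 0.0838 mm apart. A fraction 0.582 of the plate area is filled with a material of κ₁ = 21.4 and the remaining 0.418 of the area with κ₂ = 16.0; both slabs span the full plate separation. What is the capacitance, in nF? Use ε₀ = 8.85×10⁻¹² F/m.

A = 11.0 × 5.03 cm² = 5.53×10⁻³ m².
Side-by-side slabs ⇒ two capacitors in parallel, each spanning the full gap.
C₁ = κ₁ε₀A₁/d = 21.4 × 8.85×10⁻¹² × 3.22×10⁻³ / 8.38×10⁻⁵ = 7.28×10⁻⁹ F.
C₂ = κ₂ε₀A₂/d = 16.0 × 8.85×10⁻¹² × 2.31×10⁻³ / 8.38×10⁻⁵ = 3.91×10⁻⁹ F.
C = C₁ + C₂ = 1.12×10⁻⁸ F.

C ≈ 11.2 nF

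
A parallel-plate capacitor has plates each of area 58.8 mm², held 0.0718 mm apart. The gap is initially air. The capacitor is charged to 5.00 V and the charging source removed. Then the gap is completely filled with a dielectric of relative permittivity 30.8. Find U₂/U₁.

Isolated ⇒ Q is held fixed.
C₂ = 30.8 C₁ and U = Q²/(2C), so U₂/U₁ = C₁/C₂ = 0.0325.

0.0325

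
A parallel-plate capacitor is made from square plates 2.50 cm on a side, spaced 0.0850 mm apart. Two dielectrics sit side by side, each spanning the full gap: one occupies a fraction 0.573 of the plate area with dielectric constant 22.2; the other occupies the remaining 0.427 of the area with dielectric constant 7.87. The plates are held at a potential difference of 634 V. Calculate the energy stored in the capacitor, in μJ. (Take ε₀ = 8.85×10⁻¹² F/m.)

A = (2.50 cm)² = 6.25×10⁻⁴ m².
Side-by-side slabs ⇒ two capacitors in parallel, each spanning the full gap.
C₁ = κ₁ε₀A₁/d = 22.2 × 8.85×10⁻¹² × 3.58×10⁻⁴ / 8.50×10⁻⁵ = 8.28×10⁻¹⁰ F.
C₂ = κ₂ε₀A₂/d = 7.87 × 8.85×10⁻¹² × 2.67×10⁻⁴ / 8.50×10⁻⁵ = 2.19×10⁻¹⁰ F.
C = C₁ + C₂ = 1.05×10⁻⁹ F.
U = ½CV² = ½ × 1.05×10⁻⁹ × (634)² = 2.10×10⁻⁴ J.

210 μJ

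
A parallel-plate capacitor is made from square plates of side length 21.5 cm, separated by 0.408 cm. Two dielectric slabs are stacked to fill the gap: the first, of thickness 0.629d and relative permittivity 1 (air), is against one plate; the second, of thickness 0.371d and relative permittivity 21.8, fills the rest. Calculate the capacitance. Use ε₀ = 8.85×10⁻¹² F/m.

A = (21.5 cm)² = 4.62×10⁻² m².
Stacked slabs ⇒ two capacitors in series, each with the full plate area.
C₁ = κ₁ε₀A/d₁ = 1.00 × 8.85×10⁻¹² × 4.62×10⁻² / 2.57×10⁻³ = 1.59×10⁻¹⁰ F.
C₂ = κ₂ε₀A/d₂ = 21.8 × 8.85×10⁻¹² × 4.62×10⁻² / 1.51×10⁻³ = 5.89×10⁻⁹ F.
C = (1/C₁ + 1/C₂)⁻¹ = 1.55×10⁻¹⁰ F.

155 pF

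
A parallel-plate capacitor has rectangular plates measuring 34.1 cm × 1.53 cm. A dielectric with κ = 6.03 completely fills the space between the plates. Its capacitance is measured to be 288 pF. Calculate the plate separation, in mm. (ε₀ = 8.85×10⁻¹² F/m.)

d ≈ 0.967 mm

A = 34.1 × 1.53 cm² = 5.22×10⁻³ m².
d = κε₀A/C = 6.03 × 8.85×10⁻¹² × 5.22×10⁻³ / 2.88×10⁻¹⁰ = 9.67×10⁻⁴ m.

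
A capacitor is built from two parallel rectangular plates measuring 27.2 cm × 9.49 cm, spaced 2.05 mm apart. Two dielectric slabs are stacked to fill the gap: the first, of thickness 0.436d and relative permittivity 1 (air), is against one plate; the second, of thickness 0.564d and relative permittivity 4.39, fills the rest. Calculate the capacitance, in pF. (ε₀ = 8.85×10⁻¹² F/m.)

C ≈ 197 pF

A = 27.2 × 9.49 cm² = 2.58×10⁻² m².
Stacked slabs ⇒ two capacitors in series, each with the full plate area.
C₁ = κ₁ε₀A/d₁ = 1.00 × 8.85×10⁻¹² × 2.58×10⁻² / 8.94×10⁻⁴ = 2.56×10⁻¹⁰ F.
C₂ = κ₂ε₀A/d₂ = 4.39 × 8.85×10⁻¹² × 2.58×10⁻² / 1.16×10⁻³ = 8.67×10⁻¹⁰ F.
C = (1/C₁ + 1/C₂)⁻¹ = 1.97×10⁻¹⁰ F.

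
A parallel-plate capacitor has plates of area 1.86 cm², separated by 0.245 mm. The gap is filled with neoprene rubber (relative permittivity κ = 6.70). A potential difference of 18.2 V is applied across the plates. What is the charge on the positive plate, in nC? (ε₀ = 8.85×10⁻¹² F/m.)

0.819 nC

A = 1.86 cm² = 1.86×10⁻⁴ m².
C = κε₀A/d = 6.70 × 8.85×10⁻¹² × 1.86×10⁻⁴ / 2.45×10⁻⁴ = 4.50×10⁻¹¹ F.
Q = CV = 4.50×10⁻¹¹ × 18.2 = 8.19×10⁻¹⁰ C.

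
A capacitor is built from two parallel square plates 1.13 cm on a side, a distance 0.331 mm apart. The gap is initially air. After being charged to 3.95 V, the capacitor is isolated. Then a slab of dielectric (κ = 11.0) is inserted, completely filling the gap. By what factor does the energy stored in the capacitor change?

U₂/U₁ ≈ 0.0909

Isolated ⇒ Q is held fixed.
C₂ = 11.0 C₁ and U = Q²/(2C), so U₂/U₁ = C₁/C₂ = 0.0909.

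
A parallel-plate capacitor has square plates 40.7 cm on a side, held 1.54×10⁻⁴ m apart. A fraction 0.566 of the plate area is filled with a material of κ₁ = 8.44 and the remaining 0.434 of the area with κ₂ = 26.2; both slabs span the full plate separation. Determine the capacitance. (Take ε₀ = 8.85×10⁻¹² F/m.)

A = (40.7 cm)² = 0.166 m².
Side-by-side slabs ⇒ two capacitors in parallel, each spanning the full gap.
C₁ = κ₁ε₀A₁/d = 8.44 × 8.85×10⁻¹² × 9.38×10⁻² / 1.54×10⁻⁴ = 4.55×10⁻⁸ F.
C₂ = κ₂ε₀A₂/d = 26.2 × 8.85×10⁻¹² × 7.19×10⁻² / 1.54×10⁻⁴ = 1.08×10⁻⁷ F.
C = C₁ + C₂ = 1.54×10⁻⁷ F.

154 nF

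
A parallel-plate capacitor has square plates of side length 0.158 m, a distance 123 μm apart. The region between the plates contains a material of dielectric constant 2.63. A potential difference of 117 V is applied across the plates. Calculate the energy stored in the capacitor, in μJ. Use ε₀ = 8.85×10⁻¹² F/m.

A = (0.158 m)² = 2.50×10⁻² m².
C = κε₀A/d = 2.63 × 8.85×10⁻¹² × 2.50×10⁻² / 1.23×10⁻⁴ = 4.72×10⁻⁹ F.
U = ½CV² = ½ × 4.72×10⁻⁹ × (117)² = 3.23×10⁻⁵ J.

U ≈ 32.3 μJ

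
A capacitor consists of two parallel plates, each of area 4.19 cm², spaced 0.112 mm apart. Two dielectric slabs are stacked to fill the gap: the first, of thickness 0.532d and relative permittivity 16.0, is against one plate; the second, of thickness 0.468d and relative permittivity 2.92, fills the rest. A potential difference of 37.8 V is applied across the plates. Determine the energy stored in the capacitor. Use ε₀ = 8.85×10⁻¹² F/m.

A = 4.19 cm² = 4.19×10⁻⁴ m².
Stacked slabs ⇒ two capacitors in series, each with the full plate area.
C₁ = κ₁ε₀A/d₁ = 16.0 × 8.85×10⁻¹² × 4.19×10⁻⁴ / 5.96×10⁻⁵ = 9.96×10⁻¹⁰ F.
C₂ = κ₂ε₀A/d₂ = 2.92 × 8.85×10⁻¹² × 4.19×10⁻⁴ / 5.24×10⁻⁵ = 2.07×10⁻¹⁰ F.
C = (1/C₁ + 1/C₂)⁻¹ = 1.71×10⁻¹⁰ F.
U = ½CV² = ½ × 1.71×10⁻¹⁰ × (37.8)² = 1.22×10⁻⁷ J.

122 nJ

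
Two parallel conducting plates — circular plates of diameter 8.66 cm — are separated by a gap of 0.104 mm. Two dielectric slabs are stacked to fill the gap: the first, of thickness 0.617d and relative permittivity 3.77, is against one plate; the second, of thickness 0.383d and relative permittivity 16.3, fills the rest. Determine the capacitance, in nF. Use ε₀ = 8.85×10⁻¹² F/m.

A = π(8.66/2 cm)² = 5.89×10⁻³ m².
Stacked slabs ⇒ two capacitors in series, each with the full plate area.
C₁ = κ₁ε₀A/d₁ = 3.77 × 8.85×10⁻¹² × 5.89×10⁻³ / 6.42×10⁻⁵ = 3.06×10⁻⁹ F.
C₂ = κ₂ε₀A/d₂ = 16.3 × 8.85×10⁻¹² × 5.89×10⁻³ / 3.98×10⁻⁵ = 2.13×10⁻⁸ F.
C = (1/C₁ + 1/C₂)⁻¹ = 2.68×10⁻⁹ F.

2.68 nF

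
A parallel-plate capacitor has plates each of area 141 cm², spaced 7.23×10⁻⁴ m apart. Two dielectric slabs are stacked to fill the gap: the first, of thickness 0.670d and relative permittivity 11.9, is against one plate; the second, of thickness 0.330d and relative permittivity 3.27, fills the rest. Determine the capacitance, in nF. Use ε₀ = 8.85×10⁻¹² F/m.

A = 141 cm² = 1.41×10⁻² m².
Stacked slabs ⇒ two capacitors in series, each with the full plate area.
C₁ = κ₁ε₀A/d₁ = 11.9 × 8.85×10⁻¹² × 1.41×10⁻² / 4.84×10⁻⁴ = 3.07×10⁻⁹ F.
C₂ = κ₂ε₀A/d₂ = 3.27 × 8.85×10⁻¹² × 1.41×10⁻² / 2.39×10⁻⁴ = 1.71×10⁻⁹ F.
C = (1/C₁ + 1/C₂)⁻¹ = 1.10×10⁻⁹ F.

1.10 nF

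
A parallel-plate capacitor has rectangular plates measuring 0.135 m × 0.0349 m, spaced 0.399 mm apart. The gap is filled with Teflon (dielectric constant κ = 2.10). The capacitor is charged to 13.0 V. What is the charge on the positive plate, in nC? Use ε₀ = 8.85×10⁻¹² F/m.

A = 0.135 × 0.0349 m² = 4.71×10⁻³ m².
C = κε₀A/d = 2.10 × 8.85×10⁻¹² × 4.71×10⁻³ / 3.99×10⁻⁴ = 2.19×10⁻¹⁰ F.
Q = CV = 2.19×10⁻¹⁰ × 13.0 = 2.85×10⁻⁹ C.

2.85 nC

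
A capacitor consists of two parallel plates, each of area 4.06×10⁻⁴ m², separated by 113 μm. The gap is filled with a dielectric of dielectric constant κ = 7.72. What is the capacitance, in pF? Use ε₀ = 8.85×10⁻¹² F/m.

245 pF

C = κε₀A/d = 7.72 × 8.85×10⁻¹² × 4.06×10⁻⁴ / 1.13×10⁻⁴ = 2.45×10⁻¹⁰ F.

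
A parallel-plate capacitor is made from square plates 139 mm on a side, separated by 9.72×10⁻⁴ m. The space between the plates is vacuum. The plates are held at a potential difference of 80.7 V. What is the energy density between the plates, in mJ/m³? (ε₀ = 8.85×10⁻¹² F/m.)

u ≈ 30.5 mJ/m³

E = V/d = 80.7 / 9.72×10⁻⁴ = 8.30×10⁴ V/m.
u = ½ε₀E² = ½ × 8.85×10⁻¹² × (8.30×10⁴)² = 3.05×10⁻² J/m³.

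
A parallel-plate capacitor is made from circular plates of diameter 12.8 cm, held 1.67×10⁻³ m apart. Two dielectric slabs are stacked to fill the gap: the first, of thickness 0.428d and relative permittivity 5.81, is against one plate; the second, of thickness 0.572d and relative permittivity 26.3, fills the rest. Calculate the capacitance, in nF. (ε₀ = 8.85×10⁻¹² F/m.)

0.715 nF

A = π(12.8/2 cm)² = 1.29×10⁻² m².
Stacked slabs ⇒ two capacitors in series, each with the full plate area.
C₁ = κ₁ε₀A/d₁ = 5.81 × 8.85×10⁻¹² × 1.29×10⁻² / 7.15×10⁻⁴ = 9.26×10⁻¹⁰ F.
C₂ = κ₂ε₀A/d₂ = 26.3 × 8.85×10⁻¹² × 1.29×10⁻² / 9.55×10⁻⁴ = 3.14×10⁻⁹ F.
C = (1/C₁ + 1/C₂)⁻¹ = 7.15×10⁻¹⁰ F.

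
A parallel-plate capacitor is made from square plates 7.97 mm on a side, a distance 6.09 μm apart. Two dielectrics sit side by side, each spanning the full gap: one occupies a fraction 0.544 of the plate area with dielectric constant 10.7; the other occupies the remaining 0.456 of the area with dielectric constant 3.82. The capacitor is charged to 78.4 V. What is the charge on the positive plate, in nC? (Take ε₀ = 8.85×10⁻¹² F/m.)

A = (7.97 mm)² = 6.35×10⁻⁵ m².
Side-by-side slabs ⇒ two capacitors in parallel, each spanning the full gap.
C₁ = κ₁ε₀A₁/d = 10.7 × 8.85×10⁻¹² × 3.46×10⁻⁵ / 6.09×10⁻⁶ = 5.37×10⁻¹⁰ F.
C₂ = κ₂ε₀A₂/d = 3.82 × 8.85×10⁻¹² × 2.90×10⁻⁵ / 6.09×10⁻⁶ = 1.61×10⁻¹⁰ F.
C = C₁ + C₂ = 6.98×10⁻¹⁰ F.
Q = CV = 6.98×10⁻¹⁰ × 78.4 = 5.47×10⁻⁸ C.

54.7 nC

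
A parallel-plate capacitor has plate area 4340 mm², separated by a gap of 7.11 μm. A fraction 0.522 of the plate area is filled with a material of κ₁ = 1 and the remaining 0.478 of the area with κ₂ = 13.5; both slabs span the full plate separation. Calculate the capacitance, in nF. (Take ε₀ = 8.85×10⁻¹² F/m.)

37.7 nF

A = 4340 mm² = 4.34×10⁻³ m².
Side-by-side slabs ⇒ two capacitors in parallel, each spanning the full gap.
C₁ = κ₁ε₀A₁/d = 1.00 × 8.85×10⁻¹² × 2.27×10⁻³ / 7.11×10⁻⁶ = 2.82×10⁻⁹ F.
C₂ = κ₂ε₀A₂/d = 13.5 × 8.85×10⁻¹² × 2.07×10⁻³ / 7.11×10⁻⁶ = 3.49×10⁻⁸ F.
C = C₁ + C₂ = 3.77×10⁻⁸ F.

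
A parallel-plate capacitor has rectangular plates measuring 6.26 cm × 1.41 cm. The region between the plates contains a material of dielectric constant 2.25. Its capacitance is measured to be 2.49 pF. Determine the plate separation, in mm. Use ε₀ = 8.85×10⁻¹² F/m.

d ≈ 7.06 mm

A = 6.26 × 1.41 cm² = 8.83×10⁻⁴ m².
d = κε₀A/C = 2.25 × 8.85×10⁻¹² × 8.83×10⁻⁴ / 2.49×10⁻¹² = 7.06×10⁻³ m.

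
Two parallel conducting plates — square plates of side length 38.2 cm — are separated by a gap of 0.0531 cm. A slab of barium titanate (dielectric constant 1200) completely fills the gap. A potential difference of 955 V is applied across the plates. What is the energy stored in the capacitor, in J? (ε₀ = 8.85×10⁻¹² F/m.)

1.33 J

A = (38.2 cm)² = 0.146 m².
C = κε₀A/d = 1200 × 8.85×10⁻¹² × 0.146 / 5.31×10⁻⁴ = 2.92×10⁻⁶ F.
U = ½CV² = ½ × 2.92×10⁻⁶ × (955)² = 1.33 J.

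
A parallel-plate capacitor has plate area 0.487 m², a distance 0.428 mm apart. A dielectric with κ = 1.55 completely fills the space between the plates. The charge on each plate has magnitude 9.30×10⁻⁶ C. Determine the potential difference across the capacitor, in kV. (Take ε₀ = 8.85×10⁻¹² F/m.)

C = κε₀A/d = 1.55 × 8.85×10⁻¹² × 0.487 / 4.28×10⁻⁴ = 1.56×10⁻⁸ F.
V = Q/C = 9.30×10⁻⁶ / 1.56×10⁻⁸ = 5.96×10² V.

V ≈ 0.596 kV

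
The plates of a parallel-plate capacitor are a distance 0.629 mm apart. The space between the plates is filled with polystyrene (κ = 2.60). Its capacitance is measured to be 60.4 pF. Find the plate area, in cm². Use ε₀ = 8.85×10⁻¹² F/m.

A = Cd/(κε₀) = 6.04×10⁻¹¹ × 6.29×10⁻⁴ / (2.60 × 8.85×10⁻¹²) = 1.65×10⁻³ m².

16.5 cm²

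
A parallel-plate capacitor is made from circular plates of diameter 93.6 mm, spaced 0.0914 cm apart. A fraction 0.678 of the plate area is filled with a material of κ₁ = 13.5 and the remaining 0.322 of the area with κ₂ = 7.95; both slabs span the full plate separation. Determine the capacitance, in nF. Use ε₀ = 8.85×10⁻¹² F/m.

A = π(93.6/2 mm)² = 6.88×10⁻³ m².
Side-by-side slabs ⇒ two capacitors in parallel, each spanning the full gap.
C₁ = κ₁ε₀A₁/d = 13.5 × 8.85×10⁻¹² × 4.67×10⁻³ / 9.14×10⁻⁴ = 6.10×10⁻¹⁰ F.
C₂ = κ₂ε₀A₂/d = 7.95 × 8.85×10⁻¹² × 2.22×10⁻³ / 9.14×10⁻⁴ = 1.71×10⁻¹⁰ F.
C = C₁ + C₂ = 7.80×10⁻¹⁰ F.

C ≈ 0.780 nF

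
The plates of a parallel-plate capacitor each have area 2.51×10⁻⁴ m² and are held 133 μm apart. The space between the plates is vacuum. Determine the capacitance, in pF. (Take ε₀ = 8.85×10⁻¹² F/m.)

16.7 pF

C = ε₀A/d = 8.85×10⁻¹² × 2.51×10⁻⁴ / 1.33×10⁻⁴ = 1.67×10⁻¹¹ F.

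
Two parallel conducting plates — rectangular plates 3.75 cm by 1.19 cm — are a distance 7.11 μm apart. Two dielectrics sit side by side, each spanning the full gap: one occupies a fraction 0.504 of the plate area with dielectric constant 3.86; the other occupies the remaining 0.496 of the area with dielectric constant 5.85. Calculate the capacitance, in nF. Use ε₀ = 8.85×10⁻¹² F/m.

A = 3.75 × 1.19 cm² = 4.46×10⁻⁴ m².
Side-by-side slabs ⇒ two capacitors in parallel, each spanning the full gap.
C₁ = κ₁ε₀A₁/d = 3.86 × 8.85×10⁻¹² × 2.25×10⁻⁴ / 7.11×10⁻⁶ = 1.08×10⁻⁹ F.
C₂ = κ₂ε₀A₂/d = 5.85 × 8.85×10⁻¹² × 2.21×10⁻⁴ / 7.11×10⁻⁶ = 1.61×10⁻⁹ F.
C = C₁ + C₂ = 2.69×10⁻⁹ F.

C ≈ 2.69 nF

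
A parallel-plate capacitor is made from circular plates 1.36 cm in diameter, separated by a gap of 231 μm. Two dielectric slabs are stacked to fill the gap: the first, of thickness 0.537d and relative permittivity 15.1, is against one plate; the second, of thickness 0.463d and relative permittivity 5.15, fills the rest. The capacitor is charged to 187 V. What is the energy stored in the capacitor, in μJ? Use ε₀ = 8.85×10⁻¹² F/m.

0.776 μJ

A = π(1.36/2 cm)² = 1.45×10⁻⁴ m².
Stacked slabs ⇒ two capacitors in series, each with the full plate area.
C₁ = κ₁ε₀A/d₁ = 15.1 × 8.85×10⁻¹² × 1.45×10⁻⁴ / 1.24×10⁻⁴ = 1.56×10⁻¹⁰ F.
C₂ = κ₂ε₀A/d₂ = 5.15 × 8.85×10⁻¹² × 1.45×10⁻⁴ / 1.07×10⁻⁴ = 6.19×10⁻¹¹ F.
C = (1/C₁ + 1/C₂)⁻¹ = 4.44×10⁻¹¹ F.
U = ½CV² = ½ × 4.44×10⁻¹¹ × (187)² = 7.76×10⁻⁷ J.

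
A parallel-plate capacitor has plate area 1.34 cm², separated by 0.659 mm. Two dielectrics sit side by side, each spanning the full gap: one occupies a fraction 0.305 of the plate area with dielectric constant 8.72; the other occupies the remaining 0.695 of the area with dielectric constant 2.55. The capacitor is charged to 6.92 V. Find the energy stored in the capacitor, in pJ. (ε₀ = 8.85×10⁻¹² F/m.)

A = 1.34 cm² = 1.34×10⁻⁴ m².
Side-by-side slabs ⇒ two capacitors in parallel, each spanning the full gap.
C₁ = κ₁ε₀A₁/d = 8.72 × 8.85×10⁻¹² × 4.09×10⁻⁵ / 6.59×10⁻⁴ = 4.79×10⁻¹² F.
C₂ = κ₂ε₀A₂/d = 2.55 × 8.85×10⁻¹² × 9.31×10⁻⁵ / 6.59×10⁻⁴ = 3.19×10⁻¹² F.
C = C₁ + C₂ = 7.98×10⁻¹² F.
U = ½CV² = ½ × 7.98×10⁻¹² × (6.92)² = 1.91×10⁻¹⁰ J.

U ≈ 191 pJ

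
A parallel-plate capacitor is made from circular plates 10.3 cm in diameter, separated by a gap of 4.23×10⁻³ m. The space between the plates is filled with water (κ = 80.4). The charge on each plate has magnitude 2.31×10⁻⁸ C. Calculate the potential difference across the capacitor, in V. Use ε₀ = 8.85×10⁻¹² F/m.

A = π(10.3/2 cm)² = 8.33×10⁻³ m².
C = κε₀A/d = 80.4 × 8.85×10⁻¹² × 8.33×10⁻³ / 4.23×10⁻³ = 1.40×10⁻⁹ F.
V = Q/C = 2.31×10⁻⁸ / 1.40×10⁻⁹ = 16.5 V.

V ≈ 16.5 V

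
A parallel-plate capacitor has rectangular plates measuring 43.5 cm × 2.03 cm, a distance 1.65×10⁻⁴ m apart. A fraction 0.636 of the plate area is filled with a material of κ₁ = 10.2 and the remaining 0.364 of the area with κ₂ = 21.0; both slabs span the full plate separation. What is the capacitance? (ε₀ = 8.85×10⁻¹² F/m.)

A = 43.5 × 2.03 cm² = 8.83×10⁻³ m².
Side-by-side slabs ⇒ two capacitors in parallel, each spanning the full gap.
C₁ = κ₁ε₀A₁/d = 10.2 × 8.85×10⁻¹² × 5.62×10⁻³ / 1.65×10⁻⁴ = 3.07×10⁻⁹ F.
C₂ = κ₂ε₀A₂/d = 21.0 × 8.85×10⁻¹² × 3.21×10⁻³ / 1.65×10⁻⁴ = 3.62×10⁻⁹ F.
C = C₁ + C₂ = 6.69×10⁻⁹ F.

6.69 nF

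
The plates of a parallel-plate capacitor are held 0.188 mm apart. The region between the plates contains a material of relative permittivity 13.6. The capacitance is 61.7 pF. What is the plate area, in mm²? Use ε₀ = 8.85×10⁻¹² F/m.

96.4 mm²

A = Cd/(κε₀) = 6.17×10⁻¹¹ × 1.88×10⁻⁴ / (13.6 × 8.85×10⁻¹²) = 9.64×10⁻⁵ m².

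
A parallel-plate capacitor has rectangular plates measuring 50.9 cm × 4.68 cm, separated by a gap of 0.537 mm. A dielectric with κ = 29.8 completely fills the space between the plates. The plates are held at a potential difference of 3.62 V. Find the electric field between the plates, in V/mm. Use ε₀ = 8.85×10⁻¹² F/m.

E = V/d = 3.62 / 5.37×10⁻⁴ = 6.74×10³ V/m.

6.74 V/mm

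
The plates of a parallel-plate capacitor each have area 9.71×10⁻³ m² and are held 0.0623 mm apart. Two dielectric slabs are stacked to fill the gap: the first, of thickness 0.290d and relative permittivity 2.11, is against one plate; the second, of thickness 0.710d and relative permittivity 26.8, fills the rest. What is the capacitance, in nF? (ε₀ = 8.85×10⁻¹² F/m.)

C ≈ 8.41 nF

Stacked slabs ⇒ two capacitors in series, each with the full plate area.
C₁ = κ₁ε₀A/d₁ = 2.11 × 8.85×10⁻¹² × 9.71×10⁻³ / 1.81×10⁻⁵ = 1.00×10⁻⁸ F.
C₂ = κ₂ε₀A/d₂ = 26.8 × 8.85×10⁻¹² × 9.71×10⁻³ / 4.42×10⁻⁵ = 5.21×10⁻⁸ F.
C = (1/C₁ + 1/C₂)⁻¹ = 8.41×10⁻⁹ F.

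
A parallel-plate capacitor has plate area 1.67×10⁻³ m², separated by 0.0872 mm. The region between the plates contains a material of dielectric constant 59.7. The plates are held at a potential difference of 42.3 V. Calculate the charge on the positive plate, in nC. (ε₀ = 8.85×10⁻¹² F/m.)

428 nC

C = κε₀A/d = 59.7 × 8.85×10⁻¹² × 1.67×10⁻³ / 8.72×10⁻⁵ = 1.01×10⁻⁸ F.
Q = CV = 1.01×10⁻⁸ × 42.3 = 4.28×10⁻⁷ C.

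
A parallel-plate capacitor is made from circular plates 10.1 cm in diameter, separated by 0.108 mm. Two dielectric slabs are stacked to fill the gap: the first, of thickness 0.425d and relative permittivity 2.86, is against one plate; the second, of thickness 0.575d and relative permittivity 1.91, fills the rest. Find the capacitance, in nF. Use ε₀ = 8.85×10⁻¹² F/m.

A = π(10.1/2 cm)² = 8.01×10⁻³ m².
Stacked slabs ⇒ two capacitors in series, each with the full plate area.
C₁ = κ₁ε₀A/d₁ = 2.86 × 8.85×10⁻¹² × 8.01×10⁻³ / 4.59×10⁻⁵ = 4.42×10⁻⁹ F.
C₂ = κ₂ε₀A/d₂ = 1.91 × 8.85×10⁻¹² × 8.01×10⁻³ / 6.21×10⁻⁵ = 2.18×10⁻⁹ F.
C = (1/C₁ + 1/C₂)⁻¹ = 1.46×10⁻⁹ F.

1.46 nF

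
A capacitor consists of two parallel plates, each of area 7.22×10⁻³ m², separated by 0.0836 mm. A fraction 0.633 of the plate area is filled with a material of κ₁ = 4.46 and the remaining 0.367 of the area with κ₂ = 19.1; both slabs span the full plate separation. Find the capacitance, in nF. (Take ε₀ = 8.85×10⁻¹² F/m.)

Side-by-side slabs ⇒ two capacitors in parallel, each spanning the full gap.
C₁ = κ₁ε₀A₁/d = 4.46 × 8.85×10⁻¹² × 4.57×10⁻³ / 8.36×10⁻⁵ = 2.16×10⁻⁹ F.
C₂ = κ₂ε₀A₂/d = 19.1 × 8.85×10⁻¹² × 2.65×10⁻³ / 8.36×10⁻⁵ = 5.36×10⁻⁹ F.
C = C₁ + C₂ = 7.52×10⁻⁹ F.

C ≈ 7.52 nF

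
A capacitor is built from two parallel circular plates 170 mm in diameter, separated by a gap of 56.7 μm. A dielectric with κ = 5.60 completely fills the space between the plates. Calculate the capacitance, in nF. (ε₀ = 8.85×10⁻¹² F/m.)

C ≈ 19.8 nF

A = π(170/2 mm)² = 2.27×10⁻² m².
C = κε₀A/d = 5.60 × 8.85×10⁻¹² × 2.27×10⁻² / 5.67×10⁻⁵ = 1.98×10⁻⁸ F.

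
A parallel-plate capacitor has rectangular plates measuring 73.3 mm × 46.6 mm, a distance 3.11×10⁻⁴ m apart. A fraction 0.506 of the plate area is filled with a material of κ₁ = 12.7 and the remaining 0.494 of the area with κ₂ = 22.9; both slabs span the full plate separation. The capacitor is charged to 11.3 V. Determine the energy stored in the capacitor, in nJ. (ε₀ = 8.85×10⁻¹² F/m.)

110 nJ

A = 73.3 × 46.6 mm² = 3.42×10⁻³ m².
Side-by-side slabs ⇒ two capacitors in parallel, each spanning the full gap.
C₁ = κ₁ε₀A₁/d = 12.7 × 8.85×10⁻¹² × 1.73×10⁻³ / 3.11×10⁻⁴ = 6.25×10⁻¹⁰ F.
C₂ = κ₂ε₀A₂/d = 22.9 × 8.85×10⁻¹² × 1.69×10⁻³ / 3.11×10⁻⁴ = 1.10×10⁻⁹ F.
C = C₁ + C₂ = 1.72×10⁻⁹ F.
U = ½CV² = ½ × 1.72×10⁻⁹ × (11.3)² = 1.10×10⁻⁷ J.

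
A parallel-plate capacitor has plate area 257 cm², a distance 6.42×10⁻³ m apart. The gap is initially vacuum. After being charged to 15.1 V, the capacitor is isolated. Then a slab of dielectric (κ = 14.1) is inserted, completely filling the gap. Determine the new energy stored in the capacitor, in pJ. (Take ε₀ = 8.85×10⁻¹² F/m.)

286 pJ

A = 257 cm² = 2.57×10⁻² m².
Initially C₁ = ε₀A/d = 8.85×10⁻¹² × 2.57×10⁻² / 6.42×10⁻³ = 3.54×10⁻¹¹ F.
U₁ = 4.04×10⁻⁹ J.
Isolated ⇒ Q is held fixed. C₂ = 14.1 C₁ and U = Q²/(2C), so U₂/U₁ = C₁/C₂ = 0.0709.
U₂ = 0.0709 × 4.04×10⁻⁹ = 2.86×10⁻¹⁰ J.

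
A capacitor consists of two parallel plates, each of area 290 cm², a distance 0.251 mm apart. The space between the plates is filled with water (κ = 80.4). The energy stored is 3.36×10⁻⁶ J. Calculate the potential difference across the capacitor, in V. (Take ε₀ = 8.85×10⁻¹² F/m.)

A = 290 cm² = 2.90×10⁻² m².
C = κε₀A/d = 80.4 × 8.85×10⁻¹² × 2.90×10⁻² / 2.51×10⁻⁴ = 8.22×10⁻⁸ F.
V = √(2U/C) = √(2 × 3.36×10⁻⁶ / 8.22×10⁻⁸) = 9.04 V.

9.04 V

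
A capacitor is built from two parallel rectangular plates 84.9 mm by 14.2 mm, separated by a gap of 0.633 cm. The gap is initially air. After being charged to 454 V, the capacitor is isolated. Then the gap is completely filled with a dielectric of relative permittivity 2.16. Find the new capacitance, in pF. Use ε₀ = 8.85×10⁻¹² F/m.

A = 84.9 × 14.2 mm² = 1.21×10⁻³ m².
Initially C₁ = ε₀A/d = 8.85×10⁻¹² × 1.21×10⁻³ / 6.33×10⁻³ = 1.69×10⁻¹² F.
C = κε₀A/d scales with κ, so C₂/C₁ = κ = 2.16.
C₂ = 2.16 × 1.69×10⁻¹² = 3.64×10⁻¹² F.

C ≈ 3.64 pF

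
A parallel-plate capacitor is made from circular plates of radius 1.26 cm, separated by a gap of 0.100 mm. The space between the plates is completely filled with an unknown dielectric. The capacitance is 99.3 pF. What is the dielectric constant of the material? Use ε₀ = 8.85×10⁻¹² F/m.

A = π(1.26 cm)² = 4.99×10⁻⁴ m².
κ = Cd/(ε₀A) = 9.93×10⁻¹¹ × 1.00×10⁻⁴ / (8.85×10⁻¹² × 4.99×10⁻⁴) = 2.25.

κ ≈ 2.25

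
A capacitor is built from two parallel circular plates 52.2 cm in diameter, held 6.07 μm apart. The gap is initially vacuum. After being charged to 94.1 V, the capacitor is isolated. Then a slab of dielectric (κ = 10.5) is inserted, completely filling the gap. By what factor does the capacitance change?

C = κε₀A/d scales with κ, so C₂/C₁ = κ = 10.5.

10.5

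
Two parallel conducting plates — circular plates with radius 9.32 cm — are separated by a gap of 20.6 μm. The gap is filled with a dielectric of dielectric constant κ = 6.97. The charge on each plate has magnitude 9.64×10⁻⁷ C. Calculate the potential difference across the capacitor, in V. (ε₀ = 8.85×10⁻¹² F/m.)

11.8 V

A = π(9.32 cm)² = 2.73×10⁻² m².
C = κε₀A/d = 6.97 × 8.85×10⁻¹² × 2.73×10⁻² / 2.06×10⁻⁵ = 8.17×10⁻⁸ F.
V = Q/C = 9.64×10⁻⁷ / 8.17×10⁻⁸ = 11.8 V.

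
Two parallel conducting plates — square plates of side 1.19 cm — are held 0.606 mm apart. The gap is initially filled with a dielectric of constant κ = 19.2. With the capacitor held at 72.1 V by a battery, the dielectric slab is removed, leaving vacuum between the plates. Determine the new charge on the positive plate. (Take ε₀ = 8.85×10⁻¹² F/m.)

149 pC

A = (1.19 cm)² = 1.42×10⁻⁴ m².
Initially C₁ = κε₀A/d = 19.2 × 8.85×10⁻¹² × 1.42×10⁻⁴ / 6.06×10⁻⁴ = 3.97×10⁻¹¹ F.
Q₁ = 2.86×10⁻⁹ C.
Battery connected ⇒ V is held fixed. C₂ = 0.0521 C₁ and Q = CV, so Q₂/Q₁ = C₂/C₁ = 0.0521.
Q₂ = 0.0521 × 2.86×10⁻⁹ = 1.49×10⁻¹⁰ C.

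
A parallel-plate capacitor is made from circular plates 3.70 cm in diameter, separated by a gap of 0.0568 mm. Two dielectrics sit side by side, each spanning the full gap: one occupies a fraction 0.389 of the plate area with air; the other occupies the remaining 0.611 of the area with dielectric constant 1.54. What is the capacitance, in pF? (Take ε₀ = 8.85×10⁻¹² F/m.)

A = π(3.70/2 cm)² = 1.08×10⁻³ m².
Side-by-side slabs ⇒ two capacitors in parallel, each spanning the full gap.
C₁ = κ₁ε₀A₁/d = 1.00 × 8.85×10⁻¹² × 4.18×10⁻⁴ / 5.68×10⁻⁵ = 6.52×10⁻¹¹ F.
C₂ = κ₂ε₀A₂/d = 1.54 × 8.85×10⁻¹² × 6.57×10⁻⁴ / 5.68×10⁻⁵ = 1.58×10⁻¹⁰ F.
C = C₁ + C₂ = 2.23×10⁻¹⁰ F.

223 pF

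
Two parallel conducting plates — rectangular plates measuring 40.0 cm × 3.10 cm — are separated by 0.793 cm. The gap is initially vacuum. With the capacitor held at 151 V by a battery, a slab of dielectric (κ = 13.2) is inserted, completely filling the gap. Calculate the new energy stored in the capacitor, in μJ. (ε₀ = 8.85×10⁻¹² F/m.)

A = 40.0 × 3.10 cm² = 1.24×10⁻² m².
Initially C₁ = ε₀A/d = 8.85×10⁻¹² × 1.24×10⁻² / 7.93×10⁻³ = 1.38×10⁻¹¹ F.
U₁ = 1.58×10⁻⁷ J.
Battery connected ⇒ V is held fixed. C₂ = 13.2 C₁ and U = ½CV², so U₂/U₁ = C₂/C₁ = 13.2.
U₂ = 13.2 × 1.58×10⁻⁷ = 2.08×10⁻⁶ J.

2.08 μJ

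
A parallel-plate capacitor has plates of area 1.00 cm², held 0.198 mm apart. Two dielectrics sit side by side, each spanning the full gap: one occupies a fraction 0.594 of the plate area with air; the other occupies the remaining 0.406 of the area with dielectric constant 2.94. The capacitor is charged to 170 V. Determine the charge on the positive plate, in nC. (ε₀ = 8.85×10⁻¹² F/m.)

Q ≈ 1.36 nC

A = 1.00 cm² = 1.00×10⁻⁴ m².
Side-by-side slabs ⇒ two capacitors in parallel, each spanning the full gap.
C₁ = κ₁ε₀A₁/d = 1.00 × 8.85×10⁻¹² × 5.94×10⁻⁵ / 1.98×10⁻⁴ = 2.66×10⁻¹² F.
C₂ = κ₂ε₀A₂/d = 2.94 × 8.85×10⁻¹² × 4.06×10⁻⁵ / 1.98×10⁻⁴ = 5.34×10⁻¹² F.
C = C₁ + C₂ = 7.99×10⁻¹² F.
Q = CV = 7.99×10⁻¹² × 170 = 1.36×10⁻⁹ C.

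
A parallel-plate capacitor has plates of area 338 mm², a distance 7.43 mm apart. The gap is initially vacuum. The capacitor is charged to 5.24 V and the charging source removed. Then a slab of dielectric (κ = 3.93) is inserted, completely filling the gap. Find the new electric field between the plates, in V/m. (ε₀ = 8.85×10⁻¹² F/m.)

E ≈ 179 V/m

A = 338 mm² = 3.38×10⁻⁴ m².
Initially C₁ = ε₀A/d = 8.85×10⁻¹² × 3.38×10⁻⁴ / 7.43×10⁻³ = 4.03×10⁻¹³ F.
E₁ = 7.05×10² V/m.
Isolated ⇒ Q is held fixed. V₂ = Q/C₂ = V₁/3.93; E = V/d, so E₂/E₁ = (V₂/V₁)(d₁/d₂) = 0.254.
E₂ = 0.254 × 7.05×10² = 1.79×10² V/m.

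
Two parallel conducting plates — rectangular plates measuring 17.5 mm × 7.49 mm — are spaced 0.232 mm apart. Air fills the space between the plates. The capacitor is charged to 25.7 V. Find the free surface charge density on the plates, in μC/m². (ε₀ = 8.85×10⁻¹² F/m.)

0.980 μC/m²

A = 17.5 × 7.49 mm² = 1.31×10⁻⁴ m².
C = ε₀A/d = 8.85×10⁻¹² × 1.31×10⁻⁴ / 2.32×10⁻⁴ = 5.00×10⁻¹² F.
σ = Q/A = CV/A = 5.00×10⁻¹² × 25.7 / 1.31×10⁻⁴ = 9.80×10⁻⁷ C/m².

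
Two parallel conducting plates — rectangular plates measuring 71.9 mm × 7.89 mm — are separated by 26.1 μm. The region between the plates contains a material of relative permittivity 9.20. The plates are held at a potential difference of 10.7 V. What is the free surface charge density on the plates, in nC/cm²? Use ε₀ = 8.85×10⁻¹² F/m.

3.34 nC/cm²

A = 71.9 × 7.89 mm² = 5.67×10⁻⁴ m².
C = κε₀A/d = 9.20 × 8.85×10⁻¹² × 5.67×10⁻⁴ / 2.61×10⁻⁵ = 1.77×10⁻⁹ F.
σ = Q/A = CV/A = 1.77×10⁻⁹ × 10.7 / 5.67×10⁻⁴ = 3.34×10⁻⁵ C/m².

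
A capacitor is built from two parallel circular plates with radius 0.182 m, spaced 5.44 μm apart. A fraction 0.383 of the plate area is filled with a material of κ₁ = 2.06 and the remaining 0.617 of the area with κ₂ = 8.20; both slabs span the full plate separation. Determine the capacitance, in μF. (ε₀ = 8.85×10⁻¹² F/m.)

C ≈ 0.990 μF

A = π(0.182 m)² = 0.104 m².
Side-by-side slabs ⇒ two capacitors in parallel, each spanning the full gap.
C₁ = κ₁ε₀A₁/d = 2.06 × 8.85×10⁻¹² × 3.99×10⁻² / 5.44×10⁻⁶ = 1.34×10⁻⁷ F.
C₂ = κ₂ε₀A₂/d = 8.20 × 8.85×10⁻¹² × 6.42×10⁻² / 5.44×10⁻⁶ = 8.57×10⁻⁷ F.
C = C₁ + C₂ = 9.90×10⁻⁷ F.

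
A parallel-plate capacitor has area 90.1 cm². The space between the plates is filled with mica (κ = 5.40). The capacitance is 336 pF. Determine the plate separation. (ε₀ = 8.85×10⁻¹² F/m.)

A = 90.1 cm² = 9.01×10⁻³ m².
d = κε₀A/C = 5.40 × 8.85×10⁻¹² × 9.01×10⁻³ / 3.36×10⁻¹⁰ = 1.28×10⁻³ m.

d ≈ 1.28 mm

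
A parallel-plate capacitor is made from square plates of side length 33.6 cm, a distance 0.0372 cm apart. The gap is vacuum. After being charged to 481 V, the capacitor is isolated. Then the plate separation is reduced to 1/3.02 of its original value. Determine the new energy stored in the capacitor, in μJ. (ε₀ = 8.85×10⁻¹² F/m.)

U ≈ 103 μJ

A = (33.6 cm)² = 0.113 m².
Initially C₁ = ε₀A/d = 8.85×10⁻¹² × 0.113 / 3.72×10⁻⁴ = 2.69×10⁻⁹ F.
U₁ = 3.11×10⁻⁴ J.
Isolated ⇒ Q is held fixed. C₂ = 3.02 C₁ and U = Q²/(2C), so U₂/U₁ = C₁/C₂ = 0.331.
U₂ = 0.331 × 3.11×10⁻⁴ = 1.03×10⁻⁴ J.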